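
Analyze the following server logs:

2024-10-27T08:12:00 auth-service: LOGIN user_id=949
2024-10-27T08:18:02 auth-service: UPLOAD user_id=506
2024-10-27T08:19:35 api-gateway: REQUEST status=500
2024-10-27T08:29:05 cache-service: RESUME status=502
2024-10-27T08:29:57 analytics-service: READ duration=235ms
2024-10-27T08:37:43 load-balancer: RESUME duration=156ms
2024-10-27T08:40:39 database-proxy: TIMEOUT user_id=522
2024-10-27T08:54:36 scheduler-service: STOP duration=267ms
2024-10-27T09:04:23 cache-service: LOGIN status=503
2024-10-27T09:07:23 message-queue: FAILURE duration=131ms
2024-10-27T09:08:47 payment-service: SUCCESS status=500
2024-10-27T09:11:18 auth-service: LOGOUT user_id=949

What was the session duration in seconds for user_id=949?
3558

To calculate session duration:

1. Find LOGIN event for user_id=949: 2024-10-27T08:12:00
2. Find LOGOUT event for user_id=949: 2024-10-27T09:11:18
3. Session duration: 2024-10-27T09:11:18 - 2024-10-27T08:12:00 = 3558 seconds (59 minutes)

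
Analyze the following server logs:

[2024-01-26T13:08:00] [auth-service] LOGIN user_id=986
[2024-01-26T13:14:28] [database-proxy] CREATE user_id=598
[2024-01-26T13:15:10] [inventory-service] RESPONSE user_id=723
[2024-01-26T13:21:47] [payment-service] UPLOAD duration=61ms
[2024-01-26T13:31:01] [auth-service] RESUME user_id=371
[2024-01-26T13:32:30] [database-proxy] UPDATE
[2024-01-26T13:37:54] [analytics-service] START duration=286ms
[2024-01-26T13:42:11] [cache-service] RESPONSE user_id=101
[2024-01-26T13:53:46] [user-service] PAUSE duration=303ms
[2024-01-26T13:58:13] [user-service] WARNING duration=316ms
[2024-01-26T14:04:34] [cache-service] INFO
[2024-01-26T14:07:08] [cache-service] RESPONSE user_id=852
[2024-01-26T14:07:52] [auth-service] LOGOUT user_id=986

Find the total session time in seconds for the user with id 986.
3592

To calculate session duration:

1. Find LOGIN event for user_id=986: 2024-01-26T13:08:00
2. Find LOGOUT event for user_id=986: 2024-01-26T14:07:52
3. Session duration: 2024-01-26T14:07:52 - 2024-01-26T13:08:00 = 3592 seconds (59 minutes)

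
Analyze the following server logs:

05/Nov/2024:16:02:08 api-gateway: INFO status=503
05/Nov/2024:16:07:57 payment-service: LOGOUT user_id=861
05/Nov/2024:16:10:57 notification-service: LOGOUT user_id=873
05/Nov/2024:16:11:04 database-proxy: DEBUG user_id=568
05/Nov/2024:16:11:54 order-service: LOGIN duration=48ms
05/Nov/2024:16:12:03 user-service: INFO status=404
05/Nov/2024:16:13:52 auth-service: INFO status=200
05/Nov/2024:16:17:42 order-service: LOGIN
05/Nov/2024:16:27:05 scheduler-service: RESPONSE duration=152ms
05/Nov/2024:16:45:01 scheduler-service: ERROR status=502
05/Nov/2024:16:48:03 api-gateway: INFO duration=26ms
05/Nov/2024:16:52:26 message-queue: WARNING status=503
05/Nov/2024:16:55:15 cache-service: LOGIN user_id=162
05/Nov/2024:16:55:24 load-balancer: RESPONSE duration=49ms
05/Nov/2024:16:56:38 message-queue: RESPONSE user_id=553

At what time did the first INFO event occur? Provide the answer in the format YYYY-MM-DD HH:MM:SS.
2024-11-05 16:02:08

To find the first event:

1. Filter for all INFO events
2. Sort by timestamp
3. Select the first one
4. Timestamp: 2024-11-05 16:02:08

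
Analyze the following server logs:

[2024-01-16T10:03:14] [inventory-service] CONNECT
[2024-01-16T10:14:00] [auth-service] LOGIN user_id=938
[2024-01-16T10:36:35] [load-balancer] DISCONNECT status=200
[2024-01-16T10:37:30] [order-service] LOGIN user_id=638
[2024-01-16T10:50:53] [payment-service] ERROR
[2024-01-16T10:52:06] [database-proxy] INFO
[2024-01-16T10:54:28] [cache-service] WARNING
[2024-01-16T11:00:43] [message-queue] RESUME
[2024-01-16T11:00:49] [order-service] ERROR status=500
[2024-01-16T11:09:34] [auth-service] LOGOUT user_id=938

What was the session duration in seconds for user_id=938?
3334

To calculate session duration:

1. Find LOGIN event for user_id=938: 2024-01-16T10:14:00
2. Find LOGOUT event for user_id=938: 2024-01-16T11:09:34
3. Session duration: 2024-01-16T11:09:34 - 2024-01-16T10:14:00 = 3334 seconds (55 minutes)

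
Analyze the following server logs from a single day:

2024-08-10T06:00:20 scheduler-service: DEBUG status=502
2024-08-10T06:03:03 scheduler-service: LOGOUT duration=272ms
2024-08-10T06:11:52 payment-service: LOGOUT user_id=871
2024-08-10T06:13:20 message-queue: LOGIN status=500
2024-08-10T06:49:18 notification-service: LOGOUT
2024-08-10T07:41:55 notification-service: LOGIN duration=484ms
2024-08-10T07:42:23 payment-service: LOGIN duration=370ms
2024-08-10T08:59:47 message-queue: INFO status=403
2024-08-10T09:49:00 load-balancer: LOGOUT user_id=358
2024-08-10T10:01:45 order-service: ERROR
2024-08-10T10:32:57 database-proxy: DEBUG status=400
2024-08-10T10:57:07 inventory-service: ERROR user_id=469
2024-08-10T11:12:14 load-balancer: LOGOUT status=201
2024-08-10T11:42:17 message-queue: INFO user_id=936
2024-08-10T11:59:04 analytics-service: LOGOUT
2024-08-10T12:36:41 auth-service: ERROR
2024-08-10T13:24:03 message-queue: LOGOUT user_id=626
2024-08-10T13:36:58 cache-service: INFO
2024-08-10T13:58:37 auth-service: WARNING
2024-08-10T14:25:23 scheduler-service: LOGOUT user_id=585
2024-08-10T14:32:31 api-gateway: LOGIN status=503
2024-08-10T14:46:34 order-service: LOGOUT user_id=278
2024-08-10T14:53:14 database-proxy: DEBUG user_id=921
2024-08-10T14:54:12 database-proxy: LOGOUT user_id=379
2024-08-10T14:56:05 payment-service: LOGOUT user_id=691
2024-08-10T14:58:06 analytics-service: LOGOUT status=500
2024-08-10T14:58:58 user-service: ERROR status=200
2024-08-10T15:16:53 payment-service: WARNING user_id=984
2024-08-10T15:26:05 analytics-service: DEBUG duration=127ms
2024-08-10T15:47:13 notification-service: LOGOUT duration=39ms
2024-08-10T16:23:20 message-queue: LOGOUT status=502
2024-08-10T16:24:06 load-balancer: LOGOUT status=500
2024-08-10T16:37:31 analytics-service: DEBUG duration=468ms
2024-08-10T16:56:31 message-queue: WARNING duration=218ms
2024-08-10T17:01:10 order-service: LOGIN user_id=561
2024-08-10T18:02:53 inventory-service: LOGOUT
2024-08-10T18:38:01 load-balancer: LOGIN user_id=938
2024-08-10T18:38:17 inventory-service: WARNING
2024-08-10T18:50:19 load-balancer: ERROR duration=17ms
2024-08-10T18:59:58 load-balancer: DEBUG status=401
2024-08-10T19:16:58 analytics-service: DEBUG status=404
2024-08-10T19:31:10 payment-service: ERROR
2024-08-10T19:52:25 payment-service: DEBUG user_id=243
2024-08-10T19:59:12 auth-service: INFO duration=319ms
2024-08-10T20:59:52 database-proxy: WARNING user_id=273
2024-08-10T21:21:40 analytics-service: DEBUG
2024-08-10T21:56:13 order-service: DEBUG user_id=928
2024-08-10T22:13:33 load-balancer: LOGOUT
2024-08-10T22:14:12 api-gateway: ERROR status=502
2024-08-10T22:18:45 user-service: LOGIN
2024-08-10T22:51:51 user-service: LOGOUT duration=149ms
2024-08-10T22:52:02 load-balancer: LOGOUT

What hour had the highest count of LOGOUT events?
14

To find the peak hour:

1. Group all LOGOUT events by hour
2. Count events in each hour
3. Find hour with maximum count
4. Peak hour: 14 (with 5 events)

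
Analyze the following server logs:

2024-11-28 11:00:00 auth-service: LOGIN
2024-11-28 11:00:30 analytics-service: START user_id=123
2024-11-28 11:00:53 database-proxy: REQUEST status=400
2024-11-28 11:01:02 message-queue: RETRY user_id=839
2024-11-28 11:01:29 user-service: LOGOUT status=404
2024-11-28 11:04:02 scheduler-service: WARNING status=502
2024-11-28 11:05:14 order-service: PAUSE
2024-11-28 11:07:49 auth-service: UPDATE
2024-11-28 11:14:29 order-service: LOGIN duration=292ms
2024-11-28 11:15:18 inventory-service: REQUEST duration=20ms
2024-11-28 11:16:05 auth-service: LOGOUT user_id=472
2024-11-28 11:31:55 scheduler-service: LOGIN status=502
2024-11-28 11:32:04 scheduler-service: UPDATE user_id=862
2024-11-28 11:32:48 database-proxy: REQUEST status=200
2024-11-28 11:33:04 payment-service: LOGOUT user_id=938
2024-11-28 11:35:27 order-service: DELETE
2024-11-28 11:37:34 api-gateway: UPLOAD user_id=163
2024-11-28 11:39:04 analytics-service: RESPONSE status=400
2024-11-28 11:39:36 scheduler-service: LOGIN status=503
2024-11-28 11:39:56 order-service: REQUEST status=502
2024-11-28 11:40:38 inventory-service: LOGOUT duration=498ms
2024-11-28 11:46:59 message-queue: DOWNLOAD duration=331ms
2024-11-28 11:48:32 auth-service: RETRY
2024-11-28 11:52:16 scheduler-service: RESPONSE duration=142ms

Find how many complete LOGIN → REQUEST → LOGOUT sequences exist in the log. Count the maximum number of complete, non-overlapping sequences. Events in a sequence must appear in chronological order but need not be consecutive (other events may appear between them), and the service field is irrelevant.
4

To count sequences:

1. Look for pattern: LOGIN → REQUEST → LOGOUT
2. Greedily scan the log in chronological order, matching each sequence element in turn (ignoring service)
3. Each time the full pattern completes, increment the count and restart matching from the next event
4. Complete non-overlapping sequences found: 4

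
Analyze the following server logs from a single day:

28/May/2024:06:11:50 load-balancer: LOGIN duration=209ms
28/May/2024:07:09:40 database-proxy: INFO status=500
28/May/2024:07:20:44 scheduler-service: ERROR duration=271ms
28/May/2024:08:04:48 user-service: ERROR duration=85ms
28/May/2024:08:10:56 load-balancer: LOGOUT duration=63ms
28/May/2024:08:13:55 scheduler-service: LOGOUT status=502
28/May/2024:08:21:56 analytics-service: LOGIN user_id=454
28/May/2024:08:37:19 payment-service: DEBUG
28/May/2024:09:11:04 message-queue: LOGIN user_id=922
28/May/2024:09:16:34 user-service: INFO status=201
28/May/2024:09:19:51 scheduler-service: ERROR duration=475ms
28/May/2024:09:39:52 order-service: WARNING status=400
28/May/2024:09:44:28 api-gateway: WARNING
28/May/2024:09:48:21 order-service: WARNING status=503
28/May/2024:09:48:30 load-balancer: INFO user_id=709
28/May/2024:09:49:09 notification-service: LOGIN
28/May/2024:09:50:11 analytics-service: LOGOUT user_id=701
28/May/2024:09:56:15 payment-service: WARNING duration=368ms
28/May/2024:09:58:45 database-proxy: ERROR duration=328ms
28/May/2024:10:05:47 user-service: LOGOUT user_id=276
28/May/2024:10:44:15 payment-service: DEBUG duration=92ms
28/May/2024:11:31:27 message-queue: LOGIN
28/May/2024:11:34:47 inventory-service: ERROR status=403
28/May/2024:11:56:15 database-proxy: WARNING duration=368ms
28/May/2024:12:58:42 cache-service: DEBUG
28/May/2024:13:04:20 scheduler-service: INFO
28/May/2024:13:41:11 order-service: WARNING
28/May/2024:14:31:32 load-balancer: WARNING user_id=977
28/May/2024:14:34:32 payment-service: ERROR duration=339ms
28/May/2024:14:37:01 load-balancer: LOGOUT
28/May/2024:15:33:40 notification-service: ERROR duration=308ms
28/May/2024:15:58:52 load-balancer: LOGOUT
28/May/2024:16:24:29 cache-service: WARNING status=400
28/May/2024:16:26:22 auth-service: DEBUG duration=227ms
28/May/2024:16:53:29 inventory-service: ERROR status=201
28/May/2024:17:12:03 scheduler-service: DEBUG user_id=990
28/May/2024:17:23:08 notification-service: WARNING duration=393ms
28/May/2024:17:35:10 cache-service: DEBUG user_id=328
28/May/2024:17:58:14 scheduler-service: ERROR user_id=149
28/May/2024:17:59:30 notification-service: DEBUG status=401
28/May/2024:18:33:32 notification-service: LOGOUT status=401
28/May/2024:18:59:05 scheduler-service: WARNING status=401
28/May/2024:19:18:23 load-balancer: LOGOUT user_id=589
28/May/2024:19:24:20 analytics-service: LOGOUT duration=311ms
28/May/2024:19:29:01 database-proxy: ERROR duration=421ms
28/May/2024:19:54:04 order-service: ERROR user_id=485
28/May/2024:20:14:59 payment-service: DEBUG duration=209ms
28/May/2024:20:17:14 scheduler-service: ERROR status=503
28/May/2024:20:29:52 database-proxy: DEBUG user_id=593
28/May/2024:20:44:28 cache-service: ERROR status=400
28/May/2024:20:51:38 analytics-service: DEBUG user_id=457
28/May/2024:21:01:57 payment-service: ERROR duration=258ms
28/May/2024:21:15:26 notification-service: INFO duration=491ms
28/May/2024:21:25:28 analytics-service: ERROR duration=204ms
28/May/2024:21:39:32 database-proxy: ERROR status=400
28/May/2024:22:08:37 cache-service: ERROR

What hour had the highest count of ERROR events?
21

To find the peak hour:

1. Group all ERROR events by hour
2. Count events in each hour
3. Find hour with maximum count
4. Peak hour: 21 (with 3 events)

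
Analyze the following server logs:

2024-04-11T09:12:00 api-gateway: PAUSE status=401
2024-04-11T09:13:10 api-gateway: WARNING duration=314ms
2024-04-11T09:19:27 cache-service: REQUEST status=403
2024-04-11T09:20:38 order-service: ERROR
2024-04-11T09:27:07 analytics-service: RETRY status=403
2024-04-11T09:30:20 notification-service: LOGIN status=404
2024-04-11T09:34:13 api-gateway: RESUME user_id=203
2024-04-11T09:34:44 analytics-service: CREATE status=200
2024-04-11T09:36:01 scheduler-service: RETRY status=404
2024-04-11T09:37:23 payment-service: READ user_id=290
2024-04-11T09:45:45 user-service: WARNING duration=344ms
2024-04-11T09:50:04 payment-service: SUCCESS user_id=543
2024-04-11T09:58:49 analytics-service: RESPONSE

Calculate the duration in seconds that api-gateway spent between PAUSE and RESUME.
1333

To calculate state duration:

1. Find PAUSE event for api-gateway: 2024-04-11T09:12:00
2. Find RESUME event for api-gateway: 2024-04-11T09:34:13
3. Calculate duration: 2024-04-11T09:34:13 - 2024-04-11T09:12:00 = 1333 seconds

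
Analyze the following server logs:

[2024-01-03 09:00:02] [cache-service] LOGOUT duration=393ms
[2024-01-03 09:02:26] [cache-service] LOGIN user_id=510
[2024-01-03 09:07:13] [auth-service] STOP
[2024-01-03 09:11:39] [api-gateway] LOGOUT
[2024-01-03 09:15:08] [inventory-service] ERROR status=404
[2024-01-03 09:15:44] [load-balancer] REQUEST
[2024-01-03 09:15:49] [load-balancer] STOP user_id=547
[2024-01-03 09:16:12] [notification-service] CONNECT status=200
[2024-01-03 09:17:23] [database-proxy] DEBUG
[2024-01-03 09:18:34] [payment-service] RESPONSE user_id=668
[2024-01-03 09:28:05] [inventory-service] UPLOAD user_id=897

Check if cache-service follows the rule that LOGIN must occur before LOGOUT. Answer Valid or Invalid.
Invalid

To validate ordering:

1. Required order: LOGIN → LOGOUT
2. Rule: LOGIN must occur before LOGOUT
3. Check actual order of events for cache-service
4. Result: Invalid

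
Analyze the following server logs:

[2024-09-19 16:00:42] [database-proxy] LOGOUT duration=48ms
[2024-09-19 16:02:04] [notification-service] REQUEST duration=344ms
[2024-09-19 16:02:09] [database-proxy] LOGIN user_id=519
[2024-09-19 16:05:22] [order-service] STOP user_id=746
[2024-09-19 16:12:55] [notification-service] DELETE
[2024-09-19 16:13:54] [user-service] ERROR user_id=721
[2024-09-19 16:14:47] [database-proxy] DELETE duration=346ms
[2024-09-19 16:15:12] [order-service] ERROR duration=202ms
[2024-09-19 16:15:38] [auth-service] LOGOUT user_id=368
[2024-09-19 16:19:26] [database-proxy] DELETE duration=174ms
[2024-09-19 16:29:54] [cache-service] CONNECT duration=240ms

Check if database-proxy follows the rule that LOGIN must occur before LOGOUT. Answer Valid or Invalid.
Invalid

To validate ordering:

1. Required order: LOGIN → LOGOUT
2. Rule: LOGIN must occur before LOGOUT
3. Check actual order of events for database-proxy
4. Result: Invalid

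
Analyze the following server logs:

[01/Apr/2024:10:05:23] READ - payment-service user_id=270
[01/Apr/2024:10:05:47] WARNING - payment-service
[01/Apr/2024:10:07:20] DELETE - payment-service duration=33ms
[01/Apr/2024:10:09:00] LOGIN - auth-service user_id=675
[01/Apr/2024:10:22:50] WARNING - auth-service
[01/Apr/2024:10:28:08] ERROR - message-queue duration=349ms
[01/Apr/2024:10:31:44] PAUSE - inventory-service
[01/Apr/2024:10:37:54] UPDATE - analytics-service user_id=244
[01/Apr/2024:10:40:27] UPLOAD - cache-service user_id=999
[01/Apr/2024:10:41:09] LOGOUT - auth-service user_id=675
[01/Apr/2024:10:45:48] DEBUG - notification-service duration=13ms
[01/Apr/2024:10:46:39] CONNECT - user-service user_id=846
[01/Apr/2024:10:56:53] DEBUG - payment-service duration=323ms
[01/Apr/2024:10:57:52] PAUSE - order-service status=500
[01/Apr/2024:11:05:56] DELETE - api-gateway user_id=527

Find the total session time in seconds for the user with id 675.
1929

To calculate session duration:

1. Find LOGIN event for user_id=675: 01/Apr/2024:10:09:00
2. Find LOGOUT event for user_id=675: 01/Apr/2024:10:41:09
3. Session duration: 01/Apr/2024:10:41:09 - 01/Apr/2024:10:09:00 = 1929 seconds (32 minutes)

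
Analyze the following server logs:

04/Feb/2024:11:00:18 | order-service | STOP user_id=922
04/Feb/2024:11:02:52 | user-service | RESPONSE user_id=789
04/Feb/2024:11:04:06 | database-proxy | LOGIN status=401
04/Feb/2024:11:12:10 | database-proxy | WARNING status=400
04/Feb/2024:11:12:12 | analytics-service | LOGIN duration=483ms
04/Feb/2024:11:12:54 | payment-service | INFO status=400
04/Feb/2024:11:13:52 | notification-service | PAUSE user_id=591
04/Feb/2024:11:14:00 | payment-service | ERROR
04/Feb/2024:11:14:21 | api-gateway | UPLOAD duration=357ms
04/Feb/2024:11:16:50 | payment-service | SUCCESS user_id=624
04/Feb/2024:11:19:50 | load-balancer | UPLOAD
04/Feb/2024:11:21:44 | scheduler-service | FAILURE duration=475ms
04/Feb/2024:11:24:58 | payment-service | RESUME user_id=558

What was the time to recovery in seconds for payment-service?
170

To calculate recovery time:

1. Find ERROR event for payment-service: 04/Feb/2024:11:14:00
2. Find next SUCCESS event for payment-service: 04/Feb/2024:11:16:50
3. Recovery time: 04/Feb/2024:11:16:50 - 04/Feb/2024:11:14:00 = 170 seconds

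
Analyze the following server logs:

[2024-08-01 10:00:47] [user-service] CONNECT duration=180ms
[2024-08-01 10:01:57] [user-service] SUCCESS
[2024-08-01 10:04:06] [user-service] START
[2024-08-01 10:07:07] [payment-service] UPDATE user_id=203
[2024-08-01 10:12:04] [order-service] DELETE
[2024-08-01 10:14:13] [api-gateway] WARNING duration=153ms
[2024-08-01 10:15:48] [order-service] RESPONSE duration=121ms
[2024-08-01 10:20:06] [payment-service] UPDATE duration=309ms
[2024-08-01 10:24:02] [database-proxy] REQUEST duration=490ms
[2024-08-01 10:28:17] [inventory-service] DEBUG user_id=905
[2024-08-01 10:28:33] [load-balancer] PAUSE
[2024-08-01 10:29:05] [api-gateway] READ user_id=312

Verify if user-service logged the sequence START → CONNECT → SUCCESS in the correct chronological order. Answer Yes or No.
No

To verify sequence order:

1. Find all events in sequence START → CONNECT → SUCCESS for user-service
2. Extract their timestamps
3. Check if timestamps are in ascending order
4. Result: No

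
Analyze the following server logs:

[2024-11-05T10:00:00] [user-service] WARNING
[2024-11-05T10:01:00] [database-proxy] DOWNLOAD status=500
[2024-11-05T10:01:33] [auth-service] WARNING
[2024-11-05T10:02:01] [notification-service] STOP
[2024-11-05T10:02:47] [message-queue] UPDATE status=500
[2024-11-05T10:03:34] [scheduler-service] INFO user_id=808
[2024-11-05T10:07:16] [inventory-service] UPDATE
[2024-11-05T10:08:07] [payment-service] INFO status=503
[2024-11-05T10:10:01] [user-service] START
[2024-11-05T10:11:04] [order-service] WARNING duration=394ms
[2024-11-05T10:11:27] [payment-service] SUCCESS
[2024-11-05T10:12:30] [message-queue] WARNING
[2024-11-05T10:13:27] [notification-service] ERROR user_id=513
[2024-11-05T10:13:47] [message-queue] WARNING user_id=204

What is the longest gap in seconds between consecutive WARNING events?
571

To find the longest gap:

1. Extract all WARNING events in chronological order
2. Calculate time differences between consecutive events
3. Find the maximum difference
4. Longest gap: 571 seconds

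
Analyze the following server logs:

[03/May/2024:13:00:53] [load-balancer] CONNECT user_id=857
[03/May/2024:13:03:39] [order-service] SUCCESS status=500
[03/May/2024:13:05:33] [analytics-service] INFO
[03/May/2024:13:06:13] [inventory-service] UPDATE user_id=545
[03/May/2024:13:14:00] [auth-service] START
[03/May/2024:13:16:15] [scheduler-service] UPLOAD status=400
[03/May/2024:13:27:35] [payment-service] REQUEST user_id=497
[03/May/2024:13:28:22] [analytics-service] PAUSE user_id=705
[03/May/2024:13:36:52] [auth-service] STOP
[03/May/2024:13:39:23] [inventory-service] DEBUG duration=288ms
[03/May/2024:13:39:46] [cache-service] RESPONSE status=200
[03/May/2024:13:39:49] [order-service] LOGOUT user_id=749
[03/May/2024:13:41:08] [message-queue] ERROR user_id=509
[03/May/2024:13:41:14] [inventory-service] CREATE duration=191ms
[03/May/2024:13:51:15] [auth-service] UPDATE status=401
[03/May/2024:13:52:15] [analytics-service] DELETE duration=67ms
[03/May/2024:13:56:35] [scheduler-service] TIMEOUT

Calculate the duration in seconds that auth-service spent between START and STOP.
1372

To calculate state duration:

1. Find START event for auth-service: 03/May/2024:13:14:00
2. Find STOP event for auth-service: 03/May/2024:13:36:52
3. Calculate duration: 03/May/2024:13:36:52 - 03/May/2024:13:14:00 = 1372 seconds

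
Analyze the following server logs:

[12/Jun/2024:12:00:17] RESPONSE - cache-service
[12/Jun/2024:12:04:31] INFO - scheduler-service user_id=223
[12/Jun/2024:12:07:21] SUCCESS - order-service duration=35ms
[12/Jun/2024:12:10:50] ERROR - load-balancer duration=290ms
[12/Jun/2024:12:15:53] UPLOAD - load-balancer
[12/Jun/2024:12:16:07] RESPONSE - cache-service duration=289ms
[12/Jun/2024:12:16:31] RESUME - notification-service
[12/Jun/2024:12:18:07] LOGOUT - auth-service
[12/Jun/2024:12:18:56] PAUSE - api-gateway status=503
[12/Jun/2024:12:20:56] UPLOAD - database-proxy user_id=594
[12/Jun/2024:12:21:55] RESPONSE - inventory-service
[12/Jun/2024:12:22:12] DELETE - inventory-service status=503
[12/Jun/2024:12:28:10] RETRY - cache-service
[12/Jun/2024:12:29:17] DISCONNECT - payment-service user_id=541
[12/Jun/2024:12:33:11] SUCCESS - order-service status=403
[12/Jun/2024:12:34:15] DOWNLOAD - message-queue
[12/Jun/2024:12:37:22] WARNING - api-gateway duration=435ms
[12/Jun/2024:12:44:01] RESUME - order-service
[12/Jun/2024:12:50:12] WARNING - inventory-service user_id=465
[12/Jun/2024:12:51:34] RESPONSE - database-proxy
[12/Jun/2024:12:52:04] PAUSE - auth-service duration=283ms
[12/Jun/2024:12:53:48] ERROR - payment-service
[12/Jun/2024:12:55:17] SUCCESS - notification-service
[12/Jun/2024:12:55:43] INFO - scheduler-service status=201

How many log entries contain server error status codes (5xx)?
2

To find matching entries:

1. Pattern to match: server error status codes (5xx)
2. Scan each log entry for the pattern
3. Count matches: 2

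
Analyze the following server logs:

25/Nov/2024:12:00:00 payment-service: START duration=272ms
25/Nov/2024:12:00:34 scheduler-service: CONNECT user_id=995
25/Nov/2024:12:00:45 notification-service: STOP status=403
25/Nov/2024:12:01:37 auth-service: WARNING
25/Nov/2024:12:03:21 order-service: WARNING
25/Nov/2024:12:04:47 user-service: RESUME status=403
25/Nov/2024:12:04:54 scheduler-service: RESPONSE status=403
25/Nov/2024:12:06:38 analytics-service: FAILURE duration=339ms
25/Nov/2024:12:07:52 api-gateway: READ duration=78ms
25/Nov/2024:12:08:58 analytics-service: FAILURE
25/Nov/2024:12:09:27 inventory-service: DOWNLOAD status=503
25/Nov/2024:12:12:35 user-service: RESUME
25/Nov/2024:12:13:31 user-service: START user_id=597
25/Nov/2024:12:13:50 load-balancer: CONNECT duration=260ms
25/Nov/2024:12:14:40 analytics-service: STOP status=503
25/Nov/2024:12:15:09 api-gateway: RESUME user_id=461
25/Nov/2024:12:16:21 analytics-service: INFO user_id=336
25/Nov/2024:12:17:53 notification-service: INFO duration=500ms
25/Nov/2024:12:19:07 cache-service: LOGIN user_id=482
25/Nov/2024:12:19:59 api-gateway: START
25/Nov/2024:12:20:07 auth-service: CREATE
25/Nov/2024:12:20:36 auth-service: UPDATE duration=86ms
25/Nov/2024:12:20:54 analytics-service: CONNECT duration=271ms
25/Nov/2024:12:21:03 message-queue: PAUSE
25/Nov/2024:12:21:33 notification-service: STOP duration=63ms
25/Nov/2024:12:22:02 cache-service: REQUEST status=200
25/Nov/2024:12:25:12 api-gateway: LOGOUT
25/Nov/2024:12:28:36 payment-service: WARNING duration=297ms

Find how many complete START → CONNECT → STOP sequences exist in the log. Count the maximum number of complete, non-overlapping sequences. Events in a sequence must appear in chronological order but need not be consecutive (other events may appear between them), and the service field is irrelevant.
3

To count sequences:

1. Look for pattern: START → CONNECT → STOP
2. Greedily scan the log in chronological order, matching each sequence element in turn (ignoring service)
3. Each time the full pattern completes, increment the count and restart matching from the next event
4. Complete non-overlapping sequences found: 3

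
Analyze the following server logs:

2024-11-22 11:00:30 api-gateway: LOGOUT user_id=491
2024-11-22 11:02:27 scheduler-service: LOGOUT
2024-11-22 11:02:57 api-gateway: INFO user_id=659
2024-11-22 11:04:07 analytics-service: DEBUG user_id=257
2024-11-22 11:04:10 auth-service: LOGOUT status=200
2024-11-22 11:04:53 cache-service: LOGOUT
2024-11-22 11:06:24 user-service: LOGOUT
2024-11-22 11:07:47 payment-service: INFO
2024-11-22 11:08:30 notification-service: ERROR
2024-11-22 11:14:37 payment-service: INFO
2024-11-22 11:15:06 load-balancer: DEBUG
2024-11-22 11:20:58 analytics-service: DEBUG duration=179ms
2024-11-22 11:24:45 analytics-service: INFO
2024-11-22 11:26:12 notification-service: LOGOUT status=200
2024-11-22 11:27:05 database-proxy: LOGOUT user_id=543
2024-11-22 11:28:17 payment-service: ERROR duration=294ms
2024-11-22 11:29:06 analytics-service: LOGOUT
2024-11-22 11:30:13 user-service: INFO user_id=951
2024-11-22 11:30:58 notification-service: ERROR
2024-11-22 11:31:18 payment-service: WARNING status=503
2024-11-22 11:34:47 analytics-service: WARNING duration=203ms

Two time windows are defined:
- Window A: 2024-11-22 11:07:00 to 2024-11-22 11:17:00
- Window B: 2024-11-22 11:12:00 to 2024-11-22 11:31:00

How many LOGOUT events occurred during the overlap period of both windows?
0

To find overlap events:

1. Window A: 2024-11-22 11:07:00 to 2024-11-22 11:17:00
2. Window B: 2024-11-22 11:12:00 to 2024-11-22 11:31:00
3. Overlap period: 2024-11-22 11:12:00 to 2024-11-22 11:17:00
4. Count LOGOUT events in overlap: 0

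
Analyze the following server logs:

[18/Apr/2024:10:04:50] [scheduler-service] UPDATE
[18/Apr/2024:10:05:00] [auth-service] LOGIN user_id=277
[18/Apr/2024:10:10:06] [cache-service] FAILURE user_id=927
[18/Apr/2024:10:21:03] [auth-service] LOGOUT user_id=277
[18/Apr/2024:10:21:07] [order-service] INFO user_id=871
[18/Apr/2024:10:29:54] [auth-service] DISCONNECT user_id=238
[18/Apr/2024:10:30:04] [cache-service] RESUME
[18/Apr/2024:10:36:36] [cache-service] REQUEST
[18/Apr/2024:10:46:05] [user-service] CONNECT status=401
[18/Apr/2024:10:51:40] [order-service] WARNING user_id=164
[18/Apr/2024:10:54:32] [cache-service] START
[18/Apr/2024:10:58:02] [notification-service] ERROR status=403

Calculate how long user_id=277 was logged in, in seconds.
963

To calculate session duration:

1. Find LOGIN event for user_id=277: 18/Apr/2024:10:05:00
2. Find LOGOUT event for user_id=277: 18/Apr/2024:10:21:03
3. Session duration: 18/Apr/2024:10:21:03 - 18/Apr/2024:10:05:00 = 963 seconds (16 minutes)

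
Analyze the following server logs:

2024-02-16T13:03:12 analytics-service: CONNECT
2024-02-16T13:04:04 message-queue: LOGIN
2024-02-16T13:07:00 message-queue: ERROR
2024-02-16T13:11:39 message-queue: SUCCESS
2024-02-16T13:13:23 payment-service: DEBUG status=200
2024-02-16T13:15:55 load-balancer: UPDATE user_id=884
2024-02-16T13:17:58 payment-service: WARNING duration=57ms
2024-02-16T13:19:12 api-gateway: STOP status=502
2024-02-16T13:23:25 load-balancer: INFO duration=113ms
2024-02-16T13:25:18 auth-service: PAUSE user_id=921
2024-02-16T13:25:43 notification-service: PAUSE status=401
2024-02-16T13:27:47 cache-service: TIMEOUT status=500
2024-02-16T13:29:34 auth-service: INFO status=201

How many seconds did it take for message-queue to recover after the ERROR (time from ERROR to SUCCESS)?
279

To calculate recovery time:

1. Find ERROR event for message-queue: 2024-02-16T13:07:00
2. Find next SUCCESS event for message-queue: 2024-02-16T13:11:39
3. Recovery time: 2024-02-16T13:11:39 - 2024-02-16T13:07:00 = 279 seconds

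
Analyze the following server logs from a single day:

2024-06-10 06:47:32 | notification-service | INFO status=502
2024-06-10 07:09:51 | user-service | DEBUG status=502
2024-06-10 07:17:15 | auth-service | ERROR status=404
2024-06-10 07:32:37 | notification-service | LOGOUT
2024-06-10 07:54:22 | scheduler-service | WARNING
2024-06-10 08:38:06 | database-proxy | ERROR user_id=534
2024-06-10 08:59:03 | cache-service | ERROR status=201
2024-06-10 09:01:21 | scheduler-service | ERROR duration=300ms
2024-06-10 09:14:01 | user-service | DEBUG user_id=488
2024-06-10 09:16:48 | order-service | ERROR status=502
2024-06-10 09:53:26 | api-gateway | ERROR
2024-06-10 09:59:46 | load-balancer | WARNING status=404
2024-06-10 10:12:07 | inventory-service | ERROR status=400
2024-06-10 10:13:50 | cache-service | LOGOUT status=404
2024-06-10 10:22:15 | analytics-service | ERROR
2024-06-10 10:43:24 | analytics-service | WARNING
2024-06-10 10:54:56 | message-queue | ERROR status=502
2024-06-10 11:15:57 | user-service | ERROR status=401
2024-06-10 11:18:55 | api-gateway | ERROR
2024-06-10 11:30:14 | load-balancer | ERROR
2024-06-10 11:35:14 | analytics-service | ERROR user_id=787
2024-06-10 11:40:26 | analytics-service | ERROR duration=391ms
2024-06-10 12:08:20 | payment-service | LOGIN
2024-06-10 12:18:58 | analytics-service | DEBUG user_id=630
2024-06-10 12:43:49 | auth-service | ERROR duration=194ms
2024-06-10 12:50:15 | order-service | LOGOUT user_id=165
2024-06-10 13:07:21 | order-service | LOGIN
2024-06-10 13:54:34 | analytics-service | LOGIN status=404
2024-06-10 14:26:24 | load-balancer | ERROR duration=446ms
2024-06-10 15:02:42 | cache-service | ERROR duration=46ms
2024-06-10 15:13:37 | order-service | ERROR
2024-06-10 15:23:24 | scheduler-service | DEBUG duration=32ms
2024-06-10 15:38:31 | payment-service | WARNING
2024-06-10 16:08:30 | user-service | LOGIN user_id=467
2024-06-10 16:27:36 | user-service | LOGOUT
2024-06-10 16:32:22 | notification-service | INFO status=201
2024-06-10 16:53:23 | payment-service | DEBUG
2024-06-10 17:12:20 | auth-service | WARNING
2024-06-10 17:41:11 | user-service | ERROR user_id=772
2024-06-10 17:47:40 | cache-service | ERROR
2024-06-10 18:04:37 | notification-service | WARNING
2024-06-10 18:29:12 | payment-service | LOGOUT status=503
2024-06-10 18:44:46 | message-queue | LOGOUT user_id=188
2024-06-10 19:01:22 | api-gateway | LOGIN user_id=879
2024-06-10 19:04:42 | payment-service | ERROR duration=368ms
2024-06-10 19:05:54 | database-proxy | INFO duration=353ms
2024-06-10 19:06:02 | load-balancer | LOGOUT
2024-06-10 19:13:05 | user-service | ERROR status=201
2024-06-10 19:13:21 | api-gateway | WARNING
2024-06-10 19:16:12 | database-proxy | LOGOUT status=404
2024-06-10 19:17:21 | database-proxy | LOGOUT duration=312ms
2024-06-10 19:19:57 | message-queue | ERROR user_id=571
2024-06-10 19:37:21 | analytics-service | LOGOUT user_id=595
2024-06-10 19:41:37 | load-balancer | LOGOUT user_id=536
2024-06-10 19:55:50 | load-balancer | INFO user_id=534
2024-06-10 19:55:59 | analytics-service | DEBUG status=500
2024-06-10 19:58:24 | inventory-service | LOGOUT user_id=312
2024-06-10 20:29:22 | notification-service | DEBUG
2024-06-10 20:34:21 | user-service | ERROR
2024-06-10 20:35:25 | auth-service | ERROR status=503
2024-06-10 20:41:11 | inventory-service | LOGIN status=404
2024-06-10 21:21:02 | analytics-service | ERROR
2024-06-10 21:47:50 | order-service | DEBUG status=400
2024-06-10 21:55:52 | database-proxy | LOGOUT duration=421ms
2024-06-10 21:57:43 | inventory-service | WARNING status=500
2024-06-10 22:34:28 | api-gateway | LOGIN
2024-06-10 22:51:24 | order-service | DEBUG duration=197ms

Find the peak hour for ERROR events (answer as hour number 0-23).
11

To find the peak hour:

1. Group all ERROR events by hour
2. Count events in each hour
3. Find hour with maximum count
4. Peak hour: 11 (with 5 events)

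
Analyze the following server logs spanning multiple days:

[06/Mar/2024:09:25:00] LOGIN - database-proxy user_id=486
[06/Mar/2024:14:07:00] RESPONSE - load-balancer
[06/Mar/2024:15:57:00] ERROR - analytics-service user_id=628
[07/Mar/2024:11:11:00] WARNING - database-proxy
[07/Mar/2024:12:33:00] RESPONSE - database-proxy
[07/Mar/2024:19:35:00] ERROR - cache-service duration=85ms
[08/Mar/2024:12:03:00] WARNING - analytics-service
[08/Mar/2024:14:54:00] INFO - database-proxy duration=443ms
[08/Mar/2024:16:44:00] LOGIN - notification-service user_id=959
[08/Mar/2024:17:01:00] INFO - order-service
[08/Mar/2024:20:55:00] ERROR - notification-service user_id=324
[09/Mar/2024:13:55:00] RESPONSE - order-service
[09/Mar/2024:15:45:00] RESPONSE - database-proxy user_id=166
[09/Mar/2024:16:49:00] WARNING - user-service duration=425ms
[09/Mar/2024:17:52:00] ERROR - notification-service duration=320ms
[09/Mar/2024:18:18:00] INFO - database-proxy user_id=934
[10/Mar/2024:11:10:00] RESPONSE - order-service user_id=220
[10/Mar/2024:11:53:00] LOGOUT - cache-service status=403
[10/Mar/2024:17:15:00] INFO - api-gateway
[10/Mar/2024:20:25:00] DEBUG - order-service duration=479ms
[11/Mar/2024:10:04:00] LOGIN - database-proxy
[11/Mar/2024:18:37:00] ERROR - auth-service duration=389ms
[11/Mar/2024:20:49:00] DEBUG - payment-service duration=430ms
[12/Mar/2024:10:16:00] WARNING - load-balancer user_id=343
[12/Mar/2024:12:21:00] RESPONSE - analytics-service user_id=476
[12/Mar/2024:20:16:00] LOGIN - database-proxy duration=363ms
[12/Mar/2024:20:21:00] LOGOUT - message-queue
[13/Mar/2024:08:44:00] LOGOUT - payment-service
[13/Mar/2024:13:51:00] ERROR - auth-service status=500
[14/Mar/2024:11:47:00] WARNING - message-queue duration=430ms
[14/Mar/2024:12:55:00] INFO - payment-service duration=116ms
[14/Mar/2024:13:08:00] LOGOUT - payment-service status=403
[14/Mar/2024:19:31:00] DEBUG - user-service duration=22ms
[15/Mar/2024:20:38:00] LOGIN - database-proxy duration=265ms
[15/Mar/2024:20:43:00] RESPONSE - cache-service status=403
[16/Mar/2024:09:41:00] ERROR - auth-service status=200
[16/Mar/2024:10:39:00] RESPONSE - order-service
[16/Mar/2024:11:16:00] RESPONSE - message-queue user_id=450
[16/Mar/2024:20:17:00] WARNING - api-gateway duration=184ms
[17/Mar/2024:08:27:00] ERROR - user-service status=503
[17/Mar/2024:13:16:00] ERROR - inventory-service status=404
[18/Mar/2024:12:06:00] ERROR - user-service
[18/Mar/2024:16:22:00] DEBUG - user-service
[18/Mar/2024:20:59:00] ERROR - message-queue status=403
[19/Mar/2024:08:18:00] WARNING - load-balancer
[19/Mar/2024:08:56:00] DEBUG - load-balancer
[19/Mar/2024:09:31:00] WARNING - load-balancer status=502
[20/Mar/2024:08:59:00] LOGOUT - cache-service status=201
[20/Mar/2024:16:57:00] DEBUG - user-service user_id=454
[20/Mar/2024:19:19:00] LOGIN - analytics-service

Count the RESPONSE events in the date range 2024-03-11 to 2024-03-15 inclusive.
2

To filter by date range:

1. Date range: 2024-03-11 through 2024-03-15, both dates inclusive
2. Filter for RESPONSE events whose date falls in this range
3. Count matching events: 2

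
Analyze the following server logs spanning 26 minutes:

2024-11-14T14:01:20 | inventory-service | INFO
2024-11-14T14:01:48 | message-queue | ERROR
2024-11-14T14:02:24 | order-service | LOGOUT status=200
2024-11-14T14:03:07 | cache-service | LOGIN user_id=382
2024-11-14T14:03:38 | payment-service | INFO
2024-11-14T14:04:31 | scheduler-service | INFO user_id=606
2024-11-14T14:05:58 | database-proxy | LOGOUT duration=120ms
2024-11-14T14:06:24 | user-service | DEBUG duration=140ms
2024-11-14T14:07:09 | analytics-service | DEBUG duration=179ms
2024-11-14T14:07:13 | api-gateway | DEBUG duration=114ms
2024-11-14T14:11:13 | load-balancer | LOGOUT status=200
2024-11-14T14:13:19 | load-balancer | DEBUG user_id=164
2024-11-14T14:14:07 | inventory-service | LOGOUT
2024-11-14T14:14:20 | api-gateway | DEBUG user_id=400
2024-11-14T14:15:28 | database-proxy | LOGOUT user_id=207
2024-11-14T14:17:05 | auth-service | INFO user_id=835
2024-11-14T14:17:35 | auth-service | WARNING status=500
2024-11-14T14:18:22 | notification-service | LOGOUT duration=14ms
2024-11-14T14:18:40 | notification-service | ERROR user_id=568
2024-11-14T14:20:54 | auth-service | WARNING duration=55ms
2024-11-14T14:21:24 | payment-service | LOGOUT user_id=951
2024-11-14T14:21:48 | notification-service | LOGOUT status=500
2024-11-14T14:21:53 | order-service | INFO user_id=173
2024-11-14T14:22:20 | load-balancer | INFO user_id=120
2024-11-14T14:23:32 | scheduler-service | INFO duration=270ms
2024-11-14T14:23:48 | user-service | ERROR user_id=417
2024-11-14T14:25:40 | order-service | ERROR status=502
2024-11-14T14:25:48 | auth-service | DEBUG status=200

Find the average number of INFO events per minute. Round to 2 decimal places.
0.27

To calculate the rate:

1. Count total INFO events: 7
2. Total time period: 26 minutes
3. Rate = 7 / 26 = 0.27 events per minute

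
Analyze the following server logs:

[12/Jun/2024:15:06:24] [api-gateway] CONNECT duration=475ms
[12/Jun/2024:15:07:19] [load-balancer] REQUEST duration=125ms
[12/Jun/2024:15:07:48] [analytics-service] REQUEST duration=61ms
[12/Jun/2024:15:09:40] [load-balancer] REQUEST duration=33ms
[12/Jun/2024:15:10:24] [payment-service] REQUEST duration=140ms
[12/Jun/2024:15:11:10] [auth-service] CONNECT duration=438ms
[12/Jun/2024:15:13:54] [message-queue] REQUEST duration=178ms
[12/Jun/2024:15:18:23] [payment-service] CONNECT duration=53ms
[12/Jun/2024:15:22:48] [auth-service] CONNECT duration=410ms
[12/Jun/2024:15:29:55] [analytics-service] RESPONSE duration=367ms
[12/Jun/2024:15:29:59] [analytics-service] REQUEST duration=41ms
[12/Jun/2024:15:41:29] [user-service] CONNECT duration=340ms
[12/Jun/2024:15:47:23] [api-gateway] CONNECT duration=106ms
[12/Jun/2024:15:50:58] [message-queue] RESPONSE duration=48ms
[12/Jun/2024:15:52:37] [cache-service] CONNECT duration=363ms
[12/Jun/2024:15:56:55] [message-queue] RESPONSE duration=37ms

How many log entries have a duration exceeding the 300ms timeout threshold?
6

To count timeouts:

1. Threshold: 300ms
2. Extract duration from each log entry
3. Count entries where duration > 300
4. Timeout count: 6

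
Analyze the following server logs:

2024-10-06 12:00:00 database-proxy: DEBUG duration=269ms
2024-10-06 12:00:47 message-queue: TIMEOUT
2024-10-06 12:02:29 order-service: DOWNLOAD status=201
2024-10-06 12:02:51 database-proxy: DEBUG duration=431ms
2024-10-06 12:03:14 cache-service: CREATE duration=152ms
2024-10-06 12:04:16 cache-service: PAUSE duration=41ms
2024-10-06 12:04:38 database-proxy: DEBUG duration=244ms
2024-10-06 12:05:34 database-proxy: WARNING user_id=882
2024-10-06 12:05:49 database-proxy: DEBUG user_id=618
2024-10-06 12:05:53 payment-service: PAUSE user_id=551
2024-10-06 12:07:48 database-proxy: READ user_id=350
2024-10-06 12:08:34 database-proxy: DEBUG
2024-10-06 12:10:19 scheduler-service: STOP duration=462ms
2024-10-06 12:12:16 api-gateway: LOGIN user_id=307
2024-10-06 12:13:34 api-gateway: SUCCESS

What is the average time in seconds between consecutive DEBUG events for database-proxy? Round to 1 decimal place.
128.5

To calculate average interval:

1. Find all DEBUG events for database-proxy in order
2. Calculate time gaps between consecutive events
3. Compute mean of gaps: 514 / 4 = 128.5 seconds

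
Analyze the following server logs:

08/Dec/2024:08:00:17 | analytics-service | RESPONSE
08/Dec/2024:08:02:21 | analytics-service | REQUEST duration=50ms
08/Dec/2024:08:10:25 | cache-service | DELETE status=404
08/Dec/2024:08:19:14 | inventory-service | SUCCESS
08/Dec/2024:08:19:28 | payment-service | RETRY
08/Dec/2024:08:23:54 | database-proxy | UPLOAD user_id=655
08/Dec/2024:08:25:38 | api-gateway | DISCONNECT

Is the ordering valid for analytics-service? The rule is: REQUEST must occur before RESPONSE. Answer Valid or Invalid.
Invalid

To validate ordering:

1. Required order: REQUEST → RESPONSE
2. Rule: REQUEST must occur before RESPONSE
3. Check actual order of events for analytics-service
4. Result: Invalid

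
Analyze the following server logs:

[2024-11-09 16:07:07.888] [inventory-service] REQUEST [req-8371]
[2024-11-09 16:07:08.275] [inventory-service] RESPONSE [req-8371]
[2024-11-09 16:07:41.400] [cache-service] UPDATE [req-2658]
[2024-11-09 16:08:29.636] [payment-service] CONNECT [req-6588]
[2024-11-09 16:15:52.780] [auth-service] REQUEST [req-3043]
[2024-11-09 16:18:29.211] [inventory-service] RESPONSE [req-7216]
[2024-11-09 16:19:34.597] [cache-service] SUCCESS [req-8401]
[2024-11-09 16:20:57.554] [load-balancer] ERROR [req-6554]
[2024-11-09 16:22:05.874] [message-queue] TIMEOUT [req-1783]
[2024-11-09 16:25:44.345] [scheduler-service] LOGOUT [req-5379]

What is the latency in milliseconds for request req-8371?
387

To calculate latency:

1. Find REQUEST with id req-8371: 2024-11-09 16:07:07.888
2. Find RESPONSE with id req-8371: 2024-11-09 16:07:08.275
3. Latency: 2024-11-09 16:07:08.275 - 2024-11-09 16:07:07.888 = 387ms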